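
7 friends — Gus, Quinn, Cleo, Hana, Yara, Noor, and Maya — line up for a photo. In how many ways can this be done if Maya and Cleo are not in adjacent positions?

3600

There are 7! = 5040 arrangements in all. If Maya and Cleo are adjacent, merging them into one block gives 2·(6)! = 1440 arrangements.
Complementary counting: 5040 − 1440 = 3600.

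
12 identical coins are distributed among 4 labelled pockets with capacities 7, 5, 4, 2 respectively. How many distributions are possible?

59

Without the upper bounds there are C(15,3) = 455 ways to split 12 among 4 pockets.
Subtract solutions that violate a single cap (substitute x_i' = x_i − (cap_i+1)): x_1 ≥ 8 gives C(7,3) = 35; x_2 ≥ 6 gives C(9,3) = 84; x_3 ≥ 5 gives C(10,3) = 120; x_4 ≥ 3 gives C(12,3) = 220. Together 459.
Add back pairs where two caps are both exceeded: 0 + 0 + 4 + 4 + 20 + 35 = 63.
By inclusion–exclusion the count is 455 − 459 + 63 = 59.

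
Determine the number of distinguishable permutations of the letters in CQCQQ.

Letter multiplicities in CQCQQ: C×2, Q×3.
The number of distinct arrangements is 5!/(3!·2!) = 120/12 = 10.

10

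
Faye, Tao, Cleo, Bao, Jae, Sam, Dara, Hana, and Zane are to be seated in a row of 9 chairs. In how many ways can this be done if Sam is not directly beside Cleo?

There are 9! = 362880 arrangements in all. If Sam and Cleo are adjacent, merging them into one block gives 2·(8)! = 80640 arrangements.
So 362880 − 80640 = 282240 arrangements keep them apart.

282240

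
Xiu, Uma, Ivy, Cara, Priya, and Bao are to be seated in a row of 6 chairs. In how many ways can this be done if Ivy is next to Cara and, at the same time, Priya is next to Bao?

96

Treat {Ivy,Cara} as one block (2 orders) and {Priya,Bao} as another (2 orders).
That leaves 4 units to arrange: 2 × 2 × 4! = 4 × 24 = 96.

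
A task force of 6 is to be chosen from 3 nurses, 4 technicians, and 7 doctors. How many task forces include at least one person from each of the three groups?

Unrestricted: C(14,6) = 3003 ways to pick any 6 of the 14.
Selections missing a whole group: no nurses → C(11,6) = 462; no technicians → C(10,6) = 210; no doctors → C(7,6) = 7.
Add back selections omitting two groups (i.e. drawn from a single group): C(3,6) + C(4,6) + C(7,6) = 7.
By inclusion–exclusion: 3003 − 679 + 7 = 2331.

2331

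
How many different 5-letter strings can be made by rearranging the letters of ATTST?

ATTST has 5 letters with T appearing 3 times.
The number of distinct arrangements is 5!/(3!) = 120/6 = 20.

20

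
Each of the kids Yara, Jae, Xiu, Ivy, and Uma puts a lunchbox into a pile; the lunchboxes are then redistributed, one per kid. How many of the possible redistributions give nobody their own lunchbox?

Let Aᵢ be the assignments in which kid i gets their own lunchbox. We want the size of the complement of A₁∪…∪A_5.
By inclusion–exclusion this is Σ_{j=0}^{5} (−1)^j C(5,j)·(5−j)!.
Computing: 120 − 120 + 60 − 20 + 5 − 1 = 44.

44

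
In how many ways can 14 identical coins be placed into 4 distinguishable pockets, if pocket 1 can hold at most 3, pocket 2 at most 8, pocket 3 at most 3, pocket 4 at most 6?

Ignoring the caps, the number of non-negative solutions to x_1+…+x_4 = 14 is C(17,3) = 680.
Subtract solutions that violate a single cap (substitute x_i' = x_i − (cap_i+1)): x_1 ≥ 4 gives C(13,3) = 286; x_2 ≥ 9 gives C(8,3) = 56; x_3 ≥ 4 gives C(13,3) = 286; x_4 ≥ 7 gives C(10,3) = 120. Together 748.
Add back pairs where two caps are both exceeded: 4 + 84 + 20 + 4 + 0 + 20 = 132.
By inclusion–exclusion the count is 680 − 748 + 132 = 64.

64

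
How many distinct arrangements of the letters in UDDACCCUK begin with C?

With the first slot taken by C, it remains to arrange the other 8 letters (UDDACCUK).
Those 8 letters have C appearing twice, D appearing twice, and U appearing twice, giving (8)!/(2!·2!·2!) = 5040.

5040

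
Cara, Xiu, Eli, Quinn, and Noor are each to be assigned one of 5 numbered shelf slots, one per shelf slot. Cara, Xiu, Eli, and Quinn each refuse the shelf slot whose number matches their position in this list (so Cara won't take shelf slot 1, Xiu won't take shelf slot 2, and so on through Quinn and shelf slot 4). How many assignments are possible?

Let Aᵢ (for 1 ≤ i ≤ 4) be the placements that put person i in their forbidden shelf slot. Any j of these fix j positions, leaving (5−j)! ways to fill the rest, and there are C(4,j) ways to pick which j.
By inclusion–exclusion, the number of valid placements is Σ_{j=0}^{4} (−1)^j C(4,j)·(5−j)!.
Computing: 120 − 96 + 36 − 8 + 1 = 53.

53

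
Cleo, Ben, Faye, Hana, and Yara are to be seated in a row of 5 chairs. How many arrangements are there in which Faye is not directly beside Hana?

Of the 5! = 120 arrangements, those with Faye and Hana adjacent number 2 × 4! = 48 (treat the pair as a block with 2 internal orders).
So 120 − 48 = 72 arrangements keep them apart.

72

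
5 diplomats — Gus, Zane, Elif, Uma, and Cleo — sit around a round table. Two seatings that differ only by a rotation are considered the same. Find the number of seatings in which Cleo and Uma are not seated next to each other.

Without the restriction there are (4)! = 24 seatings.
Seatings with Cleo beside Uma: treat them as a block with 2 internal orders, giving 2 × (3)! = 12.
Subtracting, 24 − 12 = 12.

12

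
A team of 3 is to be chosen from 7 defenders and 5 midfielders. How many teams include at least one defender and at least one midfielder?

175

With no constraint there are C(12,3) = 220 possible selections.
Subtract selections that omit an entire group: no defenders → C(5,3) = 10; no midfielders → C(7,3) = 35.
Both groups omitted at once is impossible, so 220 − 45 = 175.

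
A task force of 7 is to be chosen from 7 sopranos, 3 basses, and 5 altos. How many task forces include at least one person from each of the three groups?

5516

Unrestricted: C(15,7) = 6435 ways to pick any 7 of the 15.
Selections missing a whole group: no sopranos → C(8,7) = 8; no basses → C(12,7) = 792; no altos → C(10,7) = 120.
Add back selections omitting two groups (i.e. drawn from a single group): C(7,7) + C(3,7) + C(5,7) = 1.
By inclusion–exclusion: 6435 − 920 + 1 = 5516.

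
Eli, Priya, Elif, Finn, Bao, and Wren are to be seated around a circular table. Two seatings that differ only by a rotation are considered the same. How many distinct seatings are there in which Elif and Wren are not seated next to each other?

72

Without the restriction there are (5)! = 120 seatings.
Those with Elif next to Wren: fuse the pair into one unit and seat 5 units around a circle — 2·(4)! = 48.
Subtracting, 120 − 48 = 72.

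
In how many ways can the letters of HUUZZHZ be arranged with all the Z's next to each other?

Treat the 3 copies of Z as a single block. The multiset to arrange is then {ZZZ, H, H, U, U}, 5 items in all.
That gives (5)!/(2!·2!) = 30 arrangements.

30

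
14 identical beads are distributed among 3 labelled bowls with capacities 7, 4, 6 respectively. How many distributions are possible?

Ignoring the caps, the number of non-negative solutions to x_1+…+x_3 = 14 is C(16,2) = 120.
Subtract solutions that violate a single cap (substitute x_i' = x_i − (cap_i+1)): x_1 ≥ 8 gives C(8,2) = 28; x_2 ≥ 5 gives C(11,2) = 55; x_3 ≥ 7 gives C(9,2) = 36. Together 119.
Add back pairs where two caps are both exceeded: 3 + 0 + 6 = 9.
By inclusion–exclusion the count is 120 − 119 + 9 = 10.

10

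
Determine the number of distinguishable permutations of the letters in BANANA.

The 6 letters of BANANA have repeats: A appearing 3 times and N appearing twice.
Dividing 6! = 720 by 3!·2! = 12 for the repeated letters gives 60.

60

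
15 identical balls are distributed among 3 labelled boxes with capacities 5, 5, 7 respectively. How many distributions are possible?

Ignoring the caps, the number of non-negative solutions to x_1+…+x_3 = 15 is C(17,2) = 136.
Subtract solutions that violate a single cap (substitute x_i' = x_i − (cap_i+1)): x_1 ≥ 6 gives C(11,2) = 55; x_2 ≥ 6 gives C(11,2) = 55; x_3 ≥ 8 gives C(9,2) = 36. Together 146.
Add back pairs where two caps are both exceeded: 10 + 3 + 3 = 16.
By inclusion–exclusion the count is 136 − 146 + 16 = 6.

6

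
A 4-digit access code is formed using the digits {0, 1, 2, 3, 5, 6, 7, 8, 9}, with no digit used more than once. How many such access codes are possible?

3024

Choose and order 4 of the 9 symbols: the first digit has 9 options, the next 8, then 7, 6.
9 × 8 × 7 × 6 = 3024.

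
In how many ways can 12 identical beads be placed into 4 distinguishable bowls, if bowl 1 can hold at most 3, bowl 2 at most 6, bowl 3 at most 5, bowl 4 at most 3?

Without the upper bounds there are C(15,3) = 455 ways to split 12 among 4 bowls.
Subtract solutions that violate a single cap (substitute x_i' = x_i − (cap_i+1)): x_1 ≥ 4 gives C(11,3) = 165; x_2 ≥ 7 gives C(8,3) = 56; x_3 ≥ 6 gives C(9,3) = 84; x_4 ≥ 4 gives C(11,3) = 165. Together 470.
Add back pairs where two caps are both exceeded: 4 + 10 + 35 + 0 + 4 + 10 = 63.
By inclusion–exclusion the count is 455 − 470 + 63 = 48.

48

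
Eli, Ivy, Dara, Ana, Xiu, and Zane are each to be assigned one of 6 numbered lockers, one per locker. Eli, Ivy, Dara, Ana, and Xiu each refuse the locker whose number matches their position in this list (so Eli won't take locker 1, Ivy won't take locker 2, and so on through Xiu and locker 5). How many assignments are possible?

Let Aᵢ (for 1 ≤ i ≤ 5) be the placements that put person i in their forbidden locker. Any j of these fix j positions, leaving (6−j)! ways to fill the rest, and there are C(5,j) ways to pick which j.
By inclusion–exclusion, the number of valid placements is Σ_{j=0}^{5} (−1)^j C(5,j)·(6−j)!.
Computing: 720 − 600 + 240 − 60 + 10 − 1 = 309.

309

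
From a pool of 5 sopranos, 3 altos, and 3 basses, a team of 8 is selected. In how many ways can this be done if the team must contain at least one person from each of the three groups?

With no constraint there are C(11,8) = 165 possible selections.
Subtract selections that omit an entire group: no sopranos → C(6,8) = 0; no altos → C(8,8) = 1; no basses → C(8,8) = 1.
Add back selections omitting two groups (i.e. drawn from a single group): C(5,8) + C(3,8) + C(3,8) = 0.
By inclusion–exclusion: 165 − 2 + 0 = 163.

163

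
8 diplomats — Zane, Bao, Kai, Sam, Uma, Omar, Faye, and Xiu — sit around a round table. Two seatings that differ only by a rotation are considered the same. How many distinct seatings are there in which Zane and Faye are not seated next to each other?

3600

Without the restriction there are (7)! = 5040 seatings.
Those with Zane next to Faye: fuse the pair into one unit and seat 7 units around a circle — 2·(6)! = 1440.
Subtracting, 5040 − 1440 = 3600.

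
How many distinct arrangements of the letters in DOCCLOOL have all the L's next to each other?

Treat the 2 copies of L as a single block. The multiset to arrange is then {LL, C, C, D, O, O, O}, 7 items in all.
That gives (7)!/(3!·2!) = 420 arrangements.

420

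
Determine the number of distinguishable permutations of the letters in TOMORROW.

3360

TOMORROW has 8 letters with O appearing 3 times and R appearing twice.
Dividing 8! = 40320 by 3!·2! = 12 for the repeated letters gives 3360.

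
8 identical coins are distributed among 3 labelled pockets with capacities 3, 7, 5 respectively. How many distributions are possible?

23

By stars and bars, unrestricted non-negative solutions to x_1+…+x_3 = 8 number C(8+2,2) = 45.
Subtract solutions that violate a single cap (substitute x_i' = x_i − (cap_i+1)): x_1 ≥ 4 gives C(6,2) = 15; x_2 ≥ 8 gives C(2,2) = 1; x_3 ≥ 6 gives C(4,2) = 6. Together 22.
No two caps can be exceeded simultaneously, so the pair terms are all 0.
By inclusion–exclusion the count is 45 − 22 + 0 = 23.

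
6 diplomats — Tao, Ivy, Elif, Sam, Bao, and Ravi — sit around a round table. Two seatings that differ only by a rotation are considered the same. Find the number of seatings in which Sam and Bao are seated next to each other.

48

Treat {Sam, Bao} as one unit (2 internal orders) and seat the resulting 5 units around the table: (4)! circular arrangements.
So 2 × (4)! = 2 × 24 = 48.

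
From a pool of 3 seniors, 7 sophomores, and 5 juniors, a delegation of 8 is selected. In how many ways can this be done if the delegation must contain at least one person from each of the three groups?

With no constraint there are C(15,8) = 6435 possible selections.
Subtract selections that omit an entire group: no seniors → C(12,8) = 495; no sophomores → C(8,8) = 1; no juniors → C(10,8) = 45.
Add back selections omitting two groups (i.e. drawn from a single group): C(3,8) + C(7,8) + C(5,8) = 0.
By inclusion–exclusion: 6435 − 541 + 0 = 5894.

5894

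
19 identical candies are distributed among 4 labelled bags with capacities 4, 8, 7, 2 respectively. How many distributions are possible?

Without the upper bounds there are C(22,3) = 1540 ways to split 19 among 4 bags.
Subtract solutions that violate a single cap (substitute x_i' = x_i − (cap_i+1)): x_1 ≥ 5 gives C(17,3) = 680; x_2 ≥ 9 gives C(13,3) = 286; x_3 ≥ 8 gives C(14,3) = 364; x_4 ≥ 3 gives C(19,3) = 969. Together 2299.
Add back pairs where two caps are both exceeded: 56 + 84 + 364 + 10 + 120 + 165 = 799.
Subtract triples: 0 + 10 + 20 + 0 = 30.
By inclusion–exclusion the count is 1540 − 2299 + 799 − 30 = 10.

10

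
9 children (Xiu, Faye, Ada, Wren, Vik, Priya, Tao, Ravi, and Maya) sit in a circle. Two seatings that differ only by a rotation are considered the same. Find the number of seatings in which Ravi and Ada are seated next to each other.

10080

Glue Ravi and Ada into a block (2 internal orders). Seating 8 units around a circle gives (7)! arrangements.
So 2 × (7)! = 2 × 5040 = 10080.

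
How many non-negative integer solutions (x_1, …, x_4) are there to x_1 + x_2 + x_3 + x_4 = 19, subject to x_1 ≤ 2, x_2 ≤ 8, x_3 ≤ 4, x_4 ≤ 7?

10

Without the upper bounds there are C(22,3) = 1540 ways to split 19 among 4 variables.
Subtract solutions that violate a single cap (substitute x_i' = x_i − (cap_i+1)): x_1 ≥ 3 gives C(19,3) = 969; x_2 ≥ 9 gives C(13,3) = 286; x_3 ≥ 5 gives C(17,3) = 680; x_4 ≥ 8 gives C(14,3) = 364. Together 2299.
Add back pairs where two caps are both exceeded: 120 + 364 + 165 + 56 + 10 + 84 = 799.
Subtract triples: 10 + 0 + 20 + 0 = 30.
By inclusion–exclusion the count is 1540 − 2299 + 799 − 30 = 10.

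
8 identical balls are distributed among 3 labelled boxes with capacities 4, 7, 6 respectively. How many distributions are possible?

By stars and bars, unrestricted non-negative solutions to x_1+…+x_3 = 8 number C(8+2,2) = 45.
Subtract solutions that violate a single cap (substitute x_i' = x_i − (cap_i+1)): x_1 ≥ 5 gives C(5,2) = 10; x_2 ≥ 8 gives C(2,2) = 1; x_3 ≥ 7 gives C(3,2) = 3. Together 14.
No two caps can be exceeded simultaneously, so the pair terms are all 0.
By inclusion–exclusion the count is 45 − 14 + 0 = 31.

31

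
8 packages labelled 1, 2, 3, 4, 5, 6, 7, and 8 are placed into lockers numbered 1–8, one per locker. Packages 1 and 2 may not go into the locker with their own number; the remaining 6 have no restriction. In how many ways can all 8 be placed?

Let Aᵢ (for i ∈ {1, 2}) be the placements that put package i in its forbidden locker. Any j of these fix j positions, leaving (8−j)! ways to fill the rest, and there are C(2,j) ways to pick which j.
By inclusion–exclusion, the number of valid placements is Σ_{j=0}^{2} (−1)^j C(2,j)·(8−j)!.
Computing: 40320 − 10080 + 720 = 30960.

30960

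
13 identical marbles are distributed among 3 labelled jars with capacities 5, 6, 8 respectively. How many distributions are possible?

27

Ignoring the caps, the number of non-negative solutions to x_1+…+x_3 = 13 is C(15,2) = 105.
Subtract solutions that violate a single cap (substitute x_i' = x_i − (cap_i+1)): x_1 ≥ 6 gives C(9,2) = 36; x_2 ≥ 7 gives C(8,2) = 28; x_3 ≥ 9 gives C(6,2) = 15. Together 79.
Add back pairs where two caps are both exceeded: 1 + 0 + 0 = 1.
By inclusion–exclusion the count is 105 − 79 + 1 = 27.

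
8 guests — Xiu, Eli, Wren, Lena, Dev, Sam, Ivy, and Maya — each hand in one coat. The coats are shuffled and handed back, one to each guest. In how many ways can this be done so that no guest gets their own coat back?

This is the derangement count D_8: permutations of 8 items with no fixed point.
By inclusion–exclusion this is Σ_{j=0}^{8} (−1)^j C(8,j)·(8−j)!.
Computing: 40320 − 40320 + 20160 − 6720 + 1680 − 336 + 56 − 8 + 1 = 14833.

14833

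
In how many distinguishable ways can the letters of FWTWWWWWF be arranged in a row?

252

The 9 letters of FWTWWWWWF have repeats: F appearing twice and W appearing 6 times.
Dividing 9! = 362880 by 6!·2! = 1440 for the repeated letters gives 252.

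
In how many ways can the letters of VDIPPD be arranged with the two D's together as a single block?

60

Treat the 2 copies of D as a single block. The multiset to arrange is then {DD, I, P, P, V}, 5 items in all.
That gives (5)!/(2!) = 60 arrangements.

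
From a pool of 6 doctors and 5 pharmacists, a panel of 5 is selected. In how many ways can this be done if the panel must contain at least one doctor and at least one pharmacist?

Total 5-person selections from all 11: C(11,5) = 462.
Selections missing a whole group: no doctors → C(5,5) = 1; no pharmacists → C(6,5) = 6.
Both groups omitted at once is impossible, so 462 − 7 = 455.

455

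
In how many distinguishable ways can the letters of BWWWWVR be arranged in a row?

The 7 letters of BWWWWVR have repeats: W appearing 4 times.
The number of distinct arrangements is 7!/(4!) = 5040/24 = 210.

210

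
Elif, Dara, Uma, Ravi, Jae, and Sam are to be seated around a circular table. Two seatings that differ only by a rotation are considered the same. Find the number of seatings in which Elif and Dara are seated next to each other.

48

Glue Elif and Dara into a block (2 internal orders). Seating 5 units around a circle gives (4)! arrangements.
So 2 × (4)! = 2 × 24 = 48.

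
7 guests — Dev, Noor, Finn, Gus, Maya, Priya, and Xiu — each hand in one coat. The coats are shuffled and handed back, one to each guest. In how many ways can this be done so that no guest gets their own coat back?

1854

Let Aᵢ be the assignments in which guest i gets their own coat. We want the size of the complement of A₁∪…∪A_7.
By inclusion–exclusion this is Σ_{j=0}^{7} (−1)^j C(7,j)·(7−j)!.
Computing: 5040 − 5040 + 2520 − 840 + 210 − 42 + 7 − 1 = 1854.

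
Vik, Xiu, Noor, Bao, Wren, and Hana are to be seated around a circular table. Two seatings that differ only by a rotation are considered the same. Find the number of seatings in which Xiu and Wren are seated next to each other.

48

Treat {Xiu, Wren} as one unit (2 internal orders) and seat the resulting 5 units around the table: (4)! circular arrangements.
So 2 × (4)! = 2 × 24 = 48.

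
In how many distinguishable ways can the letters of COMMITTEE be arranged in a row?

COMMITTEE has 9 letters with E appearing twice, M appearing twice, and T appearing twice.
The number of distinct arrangements is 9!/(2!·2!·2!) = 362880/8 = 45360.

45360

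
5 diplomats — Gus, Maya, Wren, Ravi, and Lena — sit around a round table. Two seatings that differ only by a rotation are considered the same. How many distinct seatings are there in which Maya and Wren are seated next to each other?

Glue Maya and Wren into a block (2 internal orders). Seating 4 units around a circle gives (3)! arrangements.
So 2 × (3)! = 2 × 6 = 12.

12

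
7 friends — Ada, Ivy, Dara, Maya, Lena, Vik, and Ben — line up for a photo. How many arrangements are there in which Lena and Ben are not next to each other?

Of the 7! = 5040 arrangements, those with Lena and Ben adjacent number 2 × 6! = 1440 (treat the pair as a block with 2 internal orders).
Complementary counting: 5040 − 1440 = 3600.

3600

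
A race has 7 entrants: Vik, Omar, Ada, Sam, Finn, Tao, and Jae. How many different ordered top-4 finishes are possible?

This is an ordered selection of 4 from 7: P(7,4).
That gives 7 × 6 × 5 × 4 = 840.

840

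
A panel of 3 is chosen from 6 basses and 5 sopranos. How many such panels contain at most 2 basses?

145

Split by how many basses are chosen (0 through 2).
Sum: C(6,0)·C(5,3) + C(6,1)·C(5,2) + C(6,2)·C(5,1) = 10 + 60 + 75 = 145.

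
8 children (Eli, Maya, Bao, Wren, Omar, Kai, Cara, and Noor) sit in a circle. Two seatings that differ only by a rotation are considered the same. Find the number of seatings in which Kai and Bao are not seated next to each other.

3600

Without the restriction there are (7)! = 5040 seatings.
Seatings with Kai beside Bao: treat them as a block with 2 internal orders, giving 2 × (6)! = 1440.
Subtracting, 5040 − 1440 = 3600.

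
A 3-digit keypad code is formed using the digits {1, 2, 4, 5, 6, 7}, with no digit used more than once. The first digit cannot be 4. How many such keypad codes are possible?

The first digit has 6−1 = 5 choices (anything except 4).
The remaining 2 digits are filled from the other 5 symbols without repetition: 5 × 4 = 20.
Total: 5 × 20 = 100.

100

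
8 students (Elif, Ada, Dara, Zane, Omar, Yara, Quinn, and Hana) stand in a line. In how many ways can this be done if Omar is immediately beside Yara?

10080

Treat {Omar, Yara} as a single unit. There are 7 units to order, and the pair itself can be ordered 2 ways.
So the count is 2·(7)! = 10080.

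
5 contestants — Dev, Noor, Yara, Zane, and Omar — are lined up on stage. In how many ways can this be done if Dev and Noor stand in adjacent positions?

Treat {Dev, Noor} as a single unit. There are 4 units to order, and the pair itself can be ordered 2 ways.
So the count is 2·(4)! = 48.

48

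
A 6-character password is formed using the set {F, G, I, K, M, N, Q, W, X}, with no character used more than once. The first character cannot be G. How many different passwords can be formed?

53760

The first character has 9−1 = 8 choices (anything except G).
The remaining 5 characters are filled from the other 8 symbols without repetition: 8 × 7 × 6 × 5 × 4 = 6720.
Total: 8 × 6720 = 53760.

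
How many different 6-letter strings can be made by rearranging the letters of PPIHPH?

60

The 6 letters of PPIHPH have repeats: H appearing twice and P appearing 3 times.
The number of distinct arrangements is 6!/(3!·2!) = 720/12 = 60.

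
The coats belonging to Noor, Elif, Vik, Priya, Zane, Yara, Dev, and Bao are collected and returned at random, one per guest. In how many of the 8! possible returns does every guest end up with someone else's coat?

This is the derangement count D_8: permutations of 8 items with no fixed point.
By inclusion–exclusion this is Σ_{j=0}^{8} (−1)^j C(8,j)·(8−j)!.
Computing: 40320 − 40320 + 20160 − 6720 + 1680 − 336 + 56 − 8 + 1 = 14833.

14833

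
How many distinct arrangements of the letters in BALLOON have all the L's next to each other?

Treat the 2 copies of L as a single block. The multiset to arrange is then {LL, A, B, N, O, O}, 6 items in all.
That gives (6)!/(2!) = 360 arrangements.

360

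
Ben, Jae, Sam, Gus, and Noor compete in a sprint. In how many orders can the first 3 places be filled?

60

There are 5 choices for 1st place, 4 for 2nd, and 3 for 3rd.
That gives 5 × 4 × 3 = 60.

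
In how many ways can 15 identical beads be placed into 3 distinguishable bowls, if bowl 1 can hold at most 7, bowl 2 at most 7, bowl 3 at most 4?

10

Without the upper bounds there are C(17,2) = 136 ways to split 15 among 3 bowls.
Subtract solutions that violate a single cap (substitute x_i' = x_i − (cap_i+1)): x_1 ≥ 8 gives C(9,2) = 36; x_2 ≥ 8 gives C(9,2) = 36; x_3 ≥ 5 gives C(12,2) = 66. Together 138.
Add back pairs where two caps are both exceeded: 0 + 6 + 6 = 12.
By inclusion–exclusion the count is 136 − 138 + 12 = 10.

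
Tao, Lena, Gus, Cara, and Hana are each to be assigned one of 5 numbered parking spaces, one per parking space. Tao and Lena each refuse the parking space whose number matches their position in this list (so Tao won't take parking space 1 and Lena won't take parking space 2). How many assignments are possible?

78

Let Aᵢ (for i ∈ {1, 2}) be the placements that put person i in their forbidden parking space. Any j of these fix j positions, leaving (5−j)! ways to fill the rest, and there are C(2,j) ways to pick which j.
By inclusion–exclusion, the number of valid placements is Σ_{j=0}^{2} (−1)^j C(2,j)·(5−j)!.
Computing: 120 − 48 + 6 = 78.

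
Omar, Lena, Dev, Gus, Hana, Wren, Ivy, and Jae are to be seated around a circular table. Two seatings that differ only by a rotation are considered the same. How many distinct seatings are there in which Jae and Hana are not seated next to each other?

Without the restriction there are (7)! = 5040 seatings.
Those with Jae next to Hana: fuse the pair into one unit and seat 7 units around a circle — 2·(6)! = 1440.
Subtracting, 5040 − 1440 = 3600.

3600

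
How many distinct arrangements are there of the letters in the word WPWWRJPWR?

3780

Letter multiplicities in WPWWRJPWR: J×1, P×2, R×2, W×4.
So there are 9! / (4!·2!·2!) = 3780 distinguishable arrangements.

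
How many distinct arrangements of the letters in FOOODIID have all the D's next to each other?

420

Treat the 2 copies of D as a single block. The multiset to arrange is then {DD, F, I, I, O, O, O}, 7 items in all.
That gives (7)!/(3!·2!) = 420 arrangements.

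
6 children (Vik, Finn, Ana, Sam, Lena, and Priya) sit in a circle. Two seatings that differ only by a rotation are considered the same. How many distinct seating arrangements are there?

Around a circle, 6 distinct people have 6!/6 = (5)! = 120 rotationally distinct seatings.

120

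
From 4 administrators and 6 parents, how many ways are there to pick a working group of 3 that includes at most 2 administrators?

Split by how many administrators are chosen (0 through 2).
Sum: C(4,0)·C(6,3) + C(4,1)·C(6,2) + C(4,2)·C(6,1) = 20 + 60 + 36 = 116.

116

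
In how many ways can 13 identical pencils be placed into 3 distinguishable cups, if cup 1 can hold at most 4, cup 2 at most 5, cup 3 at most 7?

10

Ignoring the caps, the number of non-negative solutions to x_1+…+x_3 = 13 is C(15,2) = 105.
Subtract solutions that violate a single cap (substitute x_i' = x_i − (cap_i+1)): x_1 ≥ 5 gives C(10,2) = 45; x_2 ≥ 6 gives C(9,2) = 36; x_3 ≥ 8 gives C(7,2) = 21. Together 102.
Add back pairs where two caps are both exceeded: 6 + 1 + 0 = 7.
By inclusion–exclusion the count is 105 − 102 + 7 = 10.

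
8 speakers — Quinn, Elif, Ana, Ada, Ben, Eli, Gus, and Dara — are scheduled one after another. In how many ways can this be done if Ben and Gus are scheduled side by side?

10080

Treat {Ben, Gus} as a single unit. There are 7 units to order, and the pair itself can be ordered 2 ways.
So the count is 2·(7)! = 10080.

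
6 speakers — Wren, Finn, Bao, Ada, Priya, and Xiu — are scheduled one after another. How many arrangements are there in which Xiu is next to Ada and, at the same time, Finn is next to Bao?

96

Treat {Xiu,Ada} as one block (2 orders) and {Finn,Bao} as another (2 orders).
That leaves 4 units to arrange: 2 × 2 × 4! = 4 × 24 = 96.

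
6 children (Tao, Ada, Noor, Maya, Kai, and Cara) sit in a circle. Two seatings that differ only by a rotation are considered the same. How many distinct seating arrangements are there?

120

Fix one person's seat to break rotational symmetry; the remaining 5 people can be arranged in (5)! = 120 ways.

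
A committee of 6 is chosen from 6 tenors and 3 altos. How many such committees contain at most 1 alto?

19

Split by how many altos are chosen (0 through 1).
Sum: C(3,0)·C(6,6) + C(3,1)·C(6,5) = 1 + 18 = 19.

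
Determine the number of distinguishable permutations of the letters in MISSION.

The 7 letters of MISSION have repeats: I appearing twice and S appearing twice.
The number of distinct arrangements is 7!/(2!·2!) = 5040/4 = 1260.

1260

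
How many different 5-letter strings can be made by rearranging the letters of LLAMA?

LLAMA has 5 letters with A appearing twice and L appearing twice.
The number of distinct arrangements is 5!/(2!·2!) = 120/4 = 30.

30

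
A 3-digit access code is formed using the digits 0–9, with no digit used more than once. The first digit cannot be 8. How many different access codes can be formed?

The first digit has 10−1 = 9 choices (anything except 8).
The remaining 2 digits are filled from the other 9 symbols without repetition: 9 × 8 = 72.
Total: 9 × 72 = 648.

648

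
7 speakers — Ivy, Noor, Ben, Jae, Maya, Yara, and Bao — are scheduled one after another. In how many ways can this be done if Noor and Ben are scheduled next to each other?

Treat {Noor, Ben} as a single unit. There are 6 units to order, and the pair itself can be ordered 2 ways.
That gives 2 × 6! = 2 × 720 = 1440.

1440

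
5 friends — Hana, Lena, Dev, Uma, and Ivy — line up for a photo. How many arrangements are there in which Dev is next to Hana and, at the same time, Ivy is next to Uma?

24

Treat {Dev,Hana} as one block (2 orders) and {Ivy,Uma} as another (2 orders).
That leaves 3 units to arrange: 2 × 2 × 3! = 4 × 6 = 24.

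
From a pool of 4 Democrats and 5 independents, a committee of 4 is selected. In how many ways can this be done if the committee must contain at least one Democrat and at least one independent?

Unrestricted: C(9,4) = 126 ways to pick any 4 of the 9.
Selections missing a whole group: no Democrats → C(5,4) = 5; no independents → C(4,4) = 1.
Both groups omitted at once is impossible, so 126 − 6 = 120.

120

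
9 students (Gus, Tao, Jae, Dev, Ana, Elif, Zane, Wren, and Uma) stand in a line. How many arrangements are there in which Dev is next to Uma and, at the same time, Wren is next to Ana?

20160

Treat {Dev,Uma} as one block (2 orders) and {Wren,Ana} as another (2 orders).
That leaves 7 units to arrange: 2 × 2 × 7! = 4 × 5040 = 20160.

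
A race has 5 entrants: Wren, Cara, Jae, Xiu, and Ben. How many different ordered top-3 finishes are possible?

There are 5 choices for 1st place, 4 for 2nd, and 3 for 3rd.
That gives 5 × 4 × 3 = 60.

60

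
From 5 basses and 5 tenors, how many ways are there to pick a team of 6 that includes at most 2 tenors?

Split by how many tenors are chosen (0 through 2).
Sum: C(5,0)·C(5,6) + C(5,1)·C(5,5) + C(5,2)·C(5,4) = 0 + 5 + 50 = 55.

55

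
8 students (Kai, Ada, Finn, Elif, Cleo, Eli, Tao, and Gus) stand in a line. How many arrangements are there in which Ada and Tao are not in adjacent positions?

30240

There are 8! = 40320 arrangements in all. If Ada and Tao are adjacent, merging them into one block gives 2·(7)! = 10080 arrangements.
Complementary counting: 40320 − 10080 = 30240.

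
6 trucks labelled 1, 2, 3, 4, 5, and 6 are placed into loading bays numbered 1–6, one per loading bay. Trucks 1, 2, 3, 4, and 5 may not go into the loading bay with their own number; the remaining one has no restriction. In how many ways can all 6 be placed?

309

Let Aᵢ (for 1 ≤ i ≤ 5) be the placements that put truck i in its forbidden loading bay. Any j of these fix j positions, leaving (6−j)! ways to fill the rest, and there are C(5,j) ways to pick which j.
By inclusion–exclusion, the number of valid placements is Σ_{j=0}^{5} (−1)^j C(5,j)·(6−j)!.
Computing: 720 − 600 + 240 − 60 + 10 − 1 = 309.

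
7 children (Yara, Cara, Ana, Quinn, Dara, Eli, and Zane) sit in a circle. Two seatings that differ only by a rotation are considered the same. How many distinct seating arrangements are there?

Around a circle, 7 distinct people have 7!/7 = (6)! = 720 rotationally distinct seatings.

720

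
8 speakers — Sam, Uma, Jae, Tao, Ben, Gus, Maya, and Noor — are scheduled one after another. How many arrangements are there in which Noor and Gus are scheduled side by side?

Treat {Noor, Gus} as a single unit. There are 7 units to order, and the pair itself can be ordered 2 ways.
So the count is 2·(7)! = 10080.

10080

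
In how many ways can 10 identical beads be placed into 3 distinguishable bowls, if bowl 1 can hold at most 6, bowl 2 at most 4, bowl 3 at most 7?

Ignoring the caps, the number of non-negative solutions to x_1+…+x_3 = 10 is C(12,2) = 66.
Subtract solutions that violate a single cap (substitute x_i' = x_i − (cap_i+1)): x_1 ≥ 7 gives C(5,2) = 10; x_2 ≥ 5 gives C(7,2) = 21; x_3 ≥ 8 gives C(4,2) = 6. Together 37.
No two caps can be exceeded simultaneously, so the pair terms are all 0.
By inclusion–exclusion the count is 66 − 37 + 0 = 29.

29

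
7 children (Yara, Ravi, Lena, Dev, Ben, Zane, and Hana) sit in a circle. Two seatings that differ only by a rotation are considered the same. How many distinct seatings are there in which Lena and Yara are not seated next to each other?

Without the restriction there are (6)! = 720 seatings.
Seatings with Lena beside Yara: treat them as a block with 2 internal orders, giving 2 × (5)! = 240.
Subtracting, 720 − 240 = 480.

480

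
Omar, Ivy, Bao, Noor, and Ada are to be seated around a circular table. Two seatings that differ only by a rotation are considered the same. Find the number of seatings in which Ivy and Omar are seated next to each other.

Treat {Ivy, Omar} as one unit (2 internal orders) and seat the resulting 4 units around the table: (3)! circular arrangements.
So 2 × (3)! = 2 × 6 = 12.

12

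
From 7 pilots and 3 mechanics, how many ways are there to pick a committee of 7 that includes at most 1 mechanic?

Split by how many mechanics are chosen (0 through 1).
Sum: C(3,0)·C(7,7) + C(3,1)·C(7,6) = 1 + 21 = 22.

22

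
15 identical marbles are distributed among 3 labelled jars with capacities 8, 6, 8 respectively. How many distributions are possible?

Without the upper bounds there are C(17,2) = 136 ways to split 15 among 3 jars.
Subtract solutions that violate a single cap (substitute x_i' = x_i − (cap_i+1)): x_1 ≥ 9 gives C(8,2) = 28; x_2 ≥ 7 gives C(10,2) = 45; x_3 ≥ 9 gives C(8,2) = 28. Together 101.
No two caps can be exceeded simultaneously, so the pair terms are all 0.
By inclusion–exclusion the count is 136 − 101 + 0 = 35.

35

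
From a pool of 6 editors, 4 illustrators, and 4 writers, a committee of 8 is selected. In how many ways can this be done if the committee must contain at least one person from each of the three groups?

2912

With no constraint there are C(14,8) = 3003 possible selections.
Subtract selections that omit an entire group: no editors → C(8,8) = 1; no illustrators → C(10,8) = 45; no writers → C(10,8) = 45.
Add back selections omitting two groups (i.e. drawn from a single group): C(6,8) + C(4,8) + C(4,8) = 0.
By inclusion–exclusion: 3003 − 91 + 0 = 2912.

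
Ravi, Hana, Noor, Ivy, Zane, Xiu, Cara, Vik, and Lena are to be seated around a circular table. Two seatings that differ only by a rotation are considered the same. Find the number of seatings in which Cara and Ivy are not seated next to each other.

30240

All circular seatings of 9 people number (8)! = 40320.
Seatings with Cara beside Ivy: treat them as a block with 2 internal orders, giving 2 × (7)! = 10080.
Subtracting, 40320 − 10080 = 30240.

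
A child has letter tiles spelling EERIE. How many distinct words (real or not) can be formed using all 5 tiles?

20

EERIE has 5 letters with E appearing 3 times.
Dividing 5! = 120 by 3! = 6 for the repeated letters gives 20.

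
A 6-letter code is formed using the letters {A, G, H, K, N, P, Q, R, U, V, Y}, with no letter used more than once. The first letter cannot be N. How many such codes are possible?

302400

The first letter has 11−1 = 10 choices (anything except N).
The remaining 5 letters are filled from the other 10 symbols without repetition: 10 × 9 × 8 × 7 × 6 = 30240.
Total: 10 × 30240 = 302400.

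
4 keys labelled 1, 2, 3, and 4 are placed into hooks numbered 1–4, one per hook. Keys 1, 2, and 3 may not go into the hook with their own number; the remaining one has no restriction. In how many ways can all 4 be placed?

Let Aᵢ (for i ∈ {1, 2, 3}) be the placements that put key i in its forbidden hook. Any j of these fix j positions, leaving (4−j)! ways to fill the rest, and there are C(3,j) ways to pick which j.
By inclusion–exclusion, the number of valid placements is Σ_{j=0}^{3} (−1)^j C(3,j)·(4−j)!.
Computing: 24 − 18 + 6 − 1 = 11.

11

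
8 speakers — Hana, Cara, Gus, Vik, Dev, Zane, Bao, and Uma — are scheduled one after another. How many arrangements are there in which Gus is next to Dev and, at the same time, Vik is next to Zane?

Treat {Gus,Dev} as one block (2 orders) and {Vik,Zane} as another (2 orders).
That leaves 6 units to arrange: 2 × 2 × 6! = 4 × 720 = 2880.

2880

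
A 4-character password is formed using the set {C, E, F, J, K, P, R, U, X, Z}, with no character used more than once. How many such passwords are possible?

5040

With no repetition, fill the 4 characters in order: 10 choices, then 9, down to 7.
That product is 10 × 9 × 8 × 7 = 5040.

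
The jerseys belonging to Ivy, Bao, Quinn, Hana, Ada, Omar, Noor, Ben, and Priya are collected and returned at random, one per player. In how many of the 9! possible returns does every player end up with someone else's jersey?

133496

This is the derangement count D_9: permutations of 9 items with no fixed point.
By inclusion–exclusion this is Σ_{j=0}^{9} (−1)^j C(9,j)·(9−j)!.
Computing: 362880 − 362880 + 181440 − 60480 + 15120 − 3024 + 504 − 72 + 9 − 1 = 133496.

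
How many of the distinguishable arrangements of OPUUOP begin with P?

With the first slot taken by P, it remains to arrange the other 5 letters (OUUOP).
Those 5 letters have O appearing twice and U appearing twice, giving (5)!/(2!·2!) = 30.

30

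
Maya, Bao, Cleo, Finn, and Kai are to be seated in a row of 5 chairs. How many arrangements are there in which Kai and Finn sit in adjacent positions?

Place the 3 others and the Kai-Finn pair as 4 objects in a line; the pair has 2 internal arrangements.
That gives 2 × 4! = 2 × 24 = 48.

48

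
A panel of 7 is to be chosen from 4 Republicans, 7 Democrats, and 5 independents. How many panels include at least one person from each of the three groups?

Total 7-person selections from all 16: C(16,7) = 11440.
Subtract selections that omit an entire group: no Republicans → C(12,7) = 792; no Democrats → C(9,7) = 36; no independents → C(11,7) = 330.
Add back selections omitting two groups (i.e. drawn from a single group): C(4,7) + C(7,7) + C(5,7) = 1.
By inclusion–exclusion: 11440 − 1158 + 1 = 10283.

10283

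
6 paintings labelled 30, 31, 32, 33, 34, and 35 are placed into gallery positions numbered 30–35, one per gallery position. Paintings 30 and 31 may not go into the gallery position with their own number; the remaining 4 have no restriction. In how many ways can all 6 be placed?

504

Let Aᵢ (for i ∈ {30, 31}) be the placements that put painting i in its forbidden gallery position. Any j of these fix j positions, leaving (6−j)! ways to fill the rest, and there are C(2,j) ways to pick which j.
By inclusion–exclusion, the number of valid placements is Σ_{j=0}^{2} (−1)^j C(2,j)·(6−j)!.
Computing: 720 − 240 + 24 = 504.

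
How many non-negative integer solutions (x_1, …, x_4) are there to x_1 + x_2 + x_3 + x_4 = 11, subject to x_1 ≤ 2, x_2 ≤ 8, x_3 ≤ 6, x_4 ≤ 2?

Without the upper bounds there are C(14,3) = 364 ways to split 11 among 4 variables.
Subtract solutions that violate a single cap (substitute x_i' = x_i − (cap_i+1)): x_1 ≥ 3 gives C(11,3) = 165; x_2 ≥ 9 gives C(5,3) = 10; x_3 ≥ 7 gives C(7,3) = 35; x_4 ≥ 3 gives C(11,3) = 165. Together 375.
Add back pairs where two caps are both exceeded: 0 + 4 + 56 + 0 + 0 + 4 = 64.
By inclusion–exclusion the count is 364 − 375 + 64 = 53.

53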